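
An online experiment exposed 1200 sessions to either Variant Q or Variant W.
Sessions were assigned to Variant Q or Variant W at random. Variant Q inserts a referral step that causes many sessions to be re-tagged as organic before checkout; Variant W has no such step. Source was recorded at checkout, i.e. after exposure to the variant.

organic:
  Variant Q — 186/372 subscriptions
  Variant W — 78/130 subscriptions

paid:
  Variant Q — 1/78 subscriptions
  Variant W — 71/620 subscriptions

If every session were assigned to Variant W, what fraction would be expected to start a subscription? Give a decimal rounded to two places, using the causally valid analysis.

Traffic source here is a post-treatment variable shaped by the variant; conditioning on it would introduce bias rather than remove it. The overall comparison is the causal one.
So P(outcome | do(Variant W)) is just the pooled rate for Variant W: 149/750 = 0.199.

0.20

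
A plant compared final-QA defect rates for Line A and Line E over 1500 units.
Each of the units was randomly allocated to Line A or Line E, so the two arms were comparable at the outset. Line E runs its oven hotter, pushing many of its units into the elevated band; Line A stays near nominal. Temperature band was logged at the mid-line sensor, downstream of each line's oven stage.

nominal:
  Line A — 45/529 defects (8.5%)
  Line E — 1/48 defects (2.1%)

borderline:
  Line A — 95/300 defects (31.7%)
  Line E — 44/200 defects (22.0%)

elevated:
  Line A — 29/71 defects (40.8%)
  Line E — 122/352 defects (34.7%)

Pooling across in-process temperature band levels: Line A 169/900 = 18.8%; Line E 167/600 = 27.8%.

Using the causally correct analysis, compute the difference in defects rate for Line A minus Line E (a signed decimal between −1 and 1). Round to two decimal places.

-0.09

Because the line influences in-process temperature band, in-process temperature band is a post-treatment mediator, not a confounder. Stratifying on it would bias the estimate; the causal effect is the crude pooled difference.
The causal difference is the pooled difference: 0.188 − 0.278 = -0.091.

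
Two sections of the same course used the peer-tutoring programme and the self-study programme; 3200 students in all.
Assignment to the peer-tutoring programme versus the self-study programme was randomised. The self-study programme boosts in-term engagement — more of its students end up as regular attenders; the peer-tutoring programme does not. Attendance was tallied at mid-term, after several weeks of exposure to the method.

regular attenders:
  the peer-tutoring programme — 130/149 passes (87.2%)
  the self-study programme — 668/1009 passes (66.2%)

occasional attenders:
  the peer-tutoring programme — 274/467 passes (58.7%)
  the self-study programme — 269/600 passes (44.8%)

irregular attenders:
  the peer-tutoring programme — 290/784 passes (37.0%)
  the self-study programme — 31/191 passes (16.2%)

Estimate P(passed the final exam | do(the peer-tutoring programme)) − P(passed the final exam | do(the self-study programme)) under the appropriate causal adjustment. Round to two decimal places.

Mid-term attendance is downstream of the teaching method. One should not condition on a consequence of treatment, so the overall rates are the right comparison.
The causal difference is the pooled difference: 0.496 − 0.538 = -0.042.

-0.04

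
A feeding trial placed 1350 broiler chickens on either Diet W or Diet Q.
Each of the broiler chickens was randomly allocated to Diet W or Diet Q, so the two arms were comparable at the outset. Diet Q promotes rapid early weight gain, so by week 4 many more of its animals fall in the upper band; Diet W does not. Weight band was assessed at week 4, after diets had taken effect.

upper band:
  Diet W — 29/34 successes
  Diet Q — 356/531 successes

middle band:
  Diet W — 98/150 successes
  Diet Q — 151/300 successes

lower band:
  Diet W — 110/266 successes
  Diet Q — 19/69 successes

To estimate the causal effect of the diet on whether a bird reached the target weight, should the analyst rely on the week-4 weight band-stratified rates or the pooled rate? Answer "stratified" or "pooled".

The distribution of week-4 weight band is itself part of what the diet does — it is an intermediate outcome. Holding it fixed would remove that part of the effect; the total effect is the pooled difference.
Pooled: Diet W 52.7% vs Diet Q 58.4%; Diet Q is higher overall.

pooled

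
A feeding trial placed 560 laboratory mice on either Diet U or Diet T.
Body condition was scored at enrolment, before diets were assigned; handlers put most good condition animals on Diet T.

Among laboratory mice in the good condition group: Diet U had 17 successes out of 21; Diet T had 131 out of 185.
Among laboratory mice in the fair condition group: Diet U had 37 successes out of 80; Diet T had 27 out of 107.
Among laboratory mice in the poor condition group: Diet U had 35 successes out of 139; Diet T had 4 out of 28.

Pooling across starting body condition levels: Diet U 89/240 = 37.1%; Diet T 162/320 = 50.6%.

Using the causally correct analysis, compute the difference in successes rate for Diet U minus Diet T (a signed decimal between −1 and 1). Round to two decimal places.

Within every starting body condition level Diet U has the higher rate, yet pooled Diet T does — Simpson's reversal.
Nothing the diet does changes starting body condition; the imbalance is an allocation artefact. With starting body condition also predicting the outcome, the pooled figure is confounded, and the within-stratum comparison is the causal one.
Adjusting over the population distribution of starting body condition: 0.368·(0.810−0.708) + 0.334·(0.463−0.252) + 0.298·(0.252−0.143) = +0.140.

+0.14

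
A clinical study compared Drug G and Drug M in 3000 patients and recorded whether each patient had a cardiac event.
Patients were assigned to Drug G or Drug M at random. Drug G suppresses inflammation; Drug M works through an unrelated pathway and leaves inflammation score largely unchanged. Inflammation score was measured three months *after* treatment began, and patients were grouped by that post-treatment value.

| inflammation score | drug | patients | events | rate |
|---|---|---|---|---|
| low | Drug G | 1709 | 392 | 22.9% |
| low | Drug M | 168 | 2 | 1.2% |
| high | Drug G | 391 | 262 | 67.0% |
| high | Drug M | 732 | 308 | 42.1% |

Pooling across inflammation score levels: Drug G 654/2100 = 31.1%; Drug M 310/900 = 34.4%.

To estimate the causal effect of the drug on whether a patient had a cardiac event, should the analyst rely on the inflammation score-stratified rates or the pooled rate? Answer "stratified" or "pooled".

pooled

Drug M is lower inside every inflammation score stratum but Drug G is lower in aggregate. Whether to stratify depends on how inflammation score relates to the drug.
Stratifying would compare drugs among patients the drugs themselves sorted into inflammation score groups — a form of selection on an intermediate. The unconditioned pooled rates give the total causal effect.
Pooled: Drug G 31.1% vs Drug M 34.4%; Drug G is lower overall.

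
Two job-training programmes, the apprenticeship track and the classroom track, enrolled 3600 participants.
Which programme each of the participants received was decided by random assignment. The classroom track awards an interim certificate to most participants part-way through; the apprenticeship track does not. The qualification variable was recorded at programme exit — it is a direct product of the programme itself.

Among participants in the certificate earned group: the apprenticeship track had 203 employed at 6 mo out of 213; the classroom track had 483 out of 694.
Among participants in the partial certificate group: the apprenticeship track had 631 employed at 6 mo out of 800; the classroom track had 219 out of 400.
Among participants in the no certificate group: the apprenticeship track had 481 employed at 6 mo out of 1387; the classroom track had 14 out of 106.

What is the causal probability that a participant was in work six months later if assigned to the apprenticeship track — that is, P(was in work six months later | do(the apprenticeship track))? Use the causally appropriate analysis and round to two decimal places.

Within every qualification attained during the programme level the apprenticeship track has the higher rate, yet pooled the classroom track does — Simpson's reversal.
The distribution of qualification attained during the programme is itself part of what the programme does — it is an intermediate outcome. Holding it fixed would remove that part of the effect; the total effect is the pooled difference.
So P(outcome | do(the apprenticeship track)) is just the pooled rate for the apprenticeship track: 1315/2400 = 0.548.

0.55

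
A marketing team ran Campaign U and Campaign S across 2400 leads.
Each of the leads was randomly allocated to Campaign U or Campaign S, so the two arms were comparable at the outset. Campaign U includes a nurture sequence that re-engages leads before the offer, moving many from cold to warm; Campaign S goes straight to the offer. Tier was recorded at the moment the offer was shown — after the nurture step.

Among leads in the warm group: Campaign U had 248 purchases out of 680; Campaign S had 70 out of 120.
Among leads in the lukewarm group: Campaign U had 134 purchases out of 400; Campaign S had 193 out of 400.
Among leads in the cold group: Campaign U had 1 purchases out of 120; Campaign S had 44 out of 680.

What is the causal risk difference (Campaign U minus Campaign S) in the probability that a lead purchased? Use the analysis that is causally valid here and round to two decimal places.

+0.06

The distribution of engagement tier is itself part of what the campaign does — it is an intermediate outcome. Holding it fixed would remove that part of the effect; the total effect is the pooled difference.
The causal difference is the pooled difference: 0.319 − 0.256 = +0.063.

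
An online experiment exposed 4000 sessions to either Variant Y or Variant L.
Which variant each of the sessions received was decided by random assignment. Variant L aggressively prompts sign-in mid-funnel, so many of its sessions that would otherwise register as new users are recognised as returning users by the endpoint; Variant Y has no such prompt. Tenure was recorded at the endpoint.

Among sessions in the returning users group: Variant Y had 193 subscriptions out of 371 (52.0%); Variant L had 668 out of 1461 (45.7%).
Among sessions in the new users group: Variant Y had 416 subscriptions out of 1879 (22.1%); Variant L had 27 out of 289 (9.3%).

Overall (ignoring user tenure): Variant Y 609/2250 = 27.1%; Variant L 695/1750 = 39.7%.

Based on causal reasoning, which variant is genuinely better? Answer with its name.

Variant L

Stratifying would compare variants among sessions the variants themselves sorted into user tenure groups — a form of selection on an intermediate. The unconditioned pooled rates give the total causal effect.
Pooled: Variant Y 27.1% vs Variant L 39.7%; Variant L is higher overall.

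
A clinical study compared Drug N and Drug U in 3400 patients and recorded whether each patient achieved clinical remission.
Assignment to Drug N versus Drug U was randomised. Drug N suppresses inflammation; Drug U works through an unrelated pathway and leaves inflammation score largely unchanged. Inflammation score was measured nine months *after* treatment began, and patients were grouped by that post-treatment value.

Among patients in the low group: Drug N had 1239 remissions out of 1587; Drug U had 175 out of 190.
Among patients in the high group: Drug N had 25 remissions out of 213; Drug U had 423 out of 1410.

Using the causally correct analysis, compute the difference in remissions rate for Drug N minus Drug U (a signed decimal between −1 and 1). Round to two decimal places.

+0.33

The stratified and pooled comparisons disagree (Drug U wins within each inflammation score; Drug N wins overall), so the answer turns on the causal role of inflammation score.
Inflammation score lies on the pathway drug → inflammation score → outcome, so adjusting for it blocks the indirect effect. For the total causal effect of drug, use the unadjusted pooled rates.
The causal difference is the pooled difference: 0.702 − 0.374 = +0.328.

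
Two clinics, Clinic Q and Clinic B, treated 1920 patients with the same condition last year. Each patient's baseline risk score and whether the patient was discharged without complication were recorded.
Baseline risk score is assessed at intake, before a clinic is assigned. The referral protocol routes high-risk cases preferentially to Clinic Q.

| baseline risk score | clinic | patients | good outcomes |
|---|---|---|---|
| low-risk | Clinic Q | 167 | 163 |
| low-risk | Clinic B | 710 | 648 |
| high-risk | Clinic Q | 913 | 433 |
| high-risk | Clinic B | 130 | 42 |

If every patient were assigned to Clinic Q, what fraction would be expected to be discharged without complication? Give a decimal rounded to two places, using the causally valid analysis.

Nothing the clinic does changes baseline risk score; the imbalance is an allocation artefact. With baseline risk score also predicting the outcome, the pooled figure is confounded, and the within-stratum comparison is the causal one.
Standardising Clinic Q to the population baseline risk score mix: 0.457·163/167 + 0.543·433/913 = 0.703.

0.70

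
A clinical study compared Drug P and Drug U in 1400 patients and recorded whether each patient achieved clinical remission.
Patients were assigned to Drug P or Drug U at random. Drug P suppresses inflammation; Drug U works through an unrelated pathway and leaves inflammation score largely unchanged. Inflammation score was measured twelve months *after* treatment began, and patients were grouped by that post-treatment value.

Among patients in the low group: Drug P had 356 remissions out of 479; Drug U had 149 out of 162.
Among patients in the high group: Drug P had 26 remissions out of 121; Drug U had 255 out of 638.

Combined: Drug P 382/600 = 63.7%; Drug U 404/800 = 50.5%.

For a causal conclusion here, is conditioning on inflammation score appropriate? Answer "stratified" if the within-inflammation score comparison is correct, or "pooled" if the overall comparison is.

The stratified and pooled comparisons disagree (Drug U wins within each inflammation score; Drug P wins overall), so the answer turns on the causal role of inflammation score.
The distribution of inflammation score is itself part of what the drug does — it is an intermediate outcome. Holding it fixed would remove that part of the effect; the total effect is the pooled difference.
Pooled: Drug P 63.7% vs Drug U 50.5%; Drug P is higher overall.

pooled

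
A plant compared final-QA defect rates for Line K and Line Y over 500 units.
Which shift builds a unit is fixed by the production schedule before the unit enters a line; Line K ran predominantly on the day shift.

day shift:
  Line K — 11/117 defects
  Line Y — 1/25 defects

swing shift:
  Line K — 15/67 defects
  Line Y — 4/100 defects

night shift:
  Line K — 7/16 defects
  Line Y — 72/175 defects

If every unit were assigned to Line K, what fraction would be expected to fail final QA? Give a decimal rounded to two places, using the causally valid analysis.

Within every shift level Line Y has the lower rate, yet pooled Line K does — Simpson's reversal.
Shift differs across lines for reasons unrelated to any effect of the line itself, and it separately predicts the outcome — a classic confounder. We must compare within shift levels.
Standardising Line K to the population shift mix: 0.284·11/117 + 0.334·15/67 + 0.382·7/16 = 0.269.

0.27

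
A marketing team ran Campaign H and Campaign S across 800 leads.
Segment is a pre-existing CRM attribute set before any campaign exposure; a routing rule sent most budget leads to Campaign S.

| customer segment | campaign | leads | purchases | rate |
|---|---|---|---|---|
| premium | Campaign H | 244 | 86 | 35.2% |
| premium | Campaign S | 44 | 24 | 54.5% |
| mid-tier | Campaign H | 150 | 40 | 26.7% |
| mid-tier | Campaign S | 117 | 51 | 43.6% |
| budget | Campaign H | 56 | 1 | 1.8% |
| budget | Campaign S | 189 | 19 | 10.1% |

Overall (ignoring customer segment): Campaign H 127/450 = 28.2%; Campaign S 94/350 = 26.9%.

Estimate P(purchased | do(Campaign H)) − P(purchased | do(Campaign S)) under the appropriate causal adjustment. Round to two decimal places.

Customer segment satisfies the back-door criterion: it is not a descendant of the campaign, and it blocks the spurious path from campaign to outcome. Adjusting for it (i.e., using the within-customer segment rates) gives the causal effect.
Adjusting over the population distribution of customer segment: 0.360·(0.352−0.545) + 0.334·(0.267−0.436) + 0.306·(0.018−0.101) = -0.151.

-0.15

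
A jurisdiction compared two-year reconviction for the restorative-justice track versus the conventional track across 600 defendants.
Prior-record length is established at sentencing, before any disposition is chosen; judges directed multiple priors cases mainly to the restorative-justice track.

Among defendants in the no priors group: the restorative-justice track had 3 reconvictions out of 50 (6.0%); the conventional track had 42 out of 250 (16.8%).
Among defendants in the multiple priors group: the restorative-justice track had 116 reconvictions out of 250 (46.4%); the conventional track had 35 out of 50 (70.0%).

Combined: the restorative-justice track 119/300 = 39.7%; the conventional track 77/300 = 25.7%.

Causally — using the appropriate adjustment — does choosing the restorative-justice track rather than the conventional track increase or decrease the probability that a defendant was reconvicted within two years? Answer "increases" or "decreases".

decreases

Prior-record length differs across dispositions for reasons unrelated to any effect of the disposition itself, and it separately predicts the outcome — a classic confounder. We must compare within prior-record length levels.
Within each level — no priors: 6.0% vs 16.8%; multiple priors: 46.4% vs 70.0% — the restorative-justice track is lower every time.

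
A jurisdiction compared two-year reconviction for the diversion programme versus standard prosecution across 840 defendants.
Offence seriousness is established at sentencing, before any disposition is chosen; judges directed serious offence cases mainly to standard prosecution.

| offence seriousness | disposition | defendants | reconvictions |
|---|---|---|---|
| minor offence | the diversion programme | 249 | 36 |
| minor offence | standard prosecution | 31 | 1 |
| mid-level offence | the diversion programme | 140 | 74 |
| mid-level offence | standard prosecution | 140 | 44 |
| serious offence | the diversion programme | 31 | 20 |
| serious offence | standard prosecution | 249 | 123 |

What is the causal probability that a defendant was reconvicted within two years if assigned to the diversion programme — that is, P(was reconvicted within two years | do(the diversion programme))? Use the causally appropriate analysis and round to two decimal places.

0.44

The stratified and pooled comparisons disagree (standard prosecution wins within each offence seriousness; the diversion programme wins overall), so the answer turns on the causal role of offence seriousness.
Here offence seriousness is a common cause — it drives both which disposition a case falls under and the outcome. The crude comparison mixes populations; the stratum-specific rates are the causally relevant ones.
Standardising the diversion programme to the population offence seriousness mix: 0.333·36/249 + 0.333·74/140 + 0.333·20/31 = 0.439.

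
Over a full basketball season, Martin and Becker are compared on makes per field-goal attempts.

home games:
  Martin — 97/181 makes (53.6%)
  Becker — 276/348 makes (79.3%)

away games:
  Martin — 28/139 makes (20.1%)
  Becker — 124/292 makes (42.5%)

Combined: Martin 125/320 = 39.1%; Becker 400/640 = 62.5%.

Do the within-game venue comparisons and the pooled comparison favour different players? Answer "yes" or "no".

no

Within each game venue level (home games 53.6% vs 79.3%; away games 20.1% vs 42.5%), Becker has the higher rate every time. Pooled: 39.1% vs 62.5% — Becker has the higher rate overall. They agree.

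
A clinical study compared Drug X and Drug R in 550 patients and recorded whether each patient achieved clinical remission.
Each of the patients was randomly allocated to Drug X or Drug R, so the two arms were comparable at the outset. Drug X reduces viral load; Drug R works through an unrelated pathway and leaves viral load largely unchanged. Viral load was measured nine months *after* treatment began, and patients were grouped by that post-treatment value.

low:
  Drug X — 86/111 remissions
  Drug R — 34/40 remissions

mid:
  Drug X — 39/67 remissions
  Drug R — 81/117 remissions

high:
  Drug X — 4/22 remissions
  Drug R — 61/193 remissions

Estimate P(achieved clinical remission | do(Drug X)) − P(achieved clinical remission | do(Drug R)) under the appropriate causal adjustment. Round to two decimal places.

Drug R is higher inside every viral load stratum but Drug X is higher in aggregate. Whether to stratify depends on how viral load relates to the drug.
Because the drug influences viral load, viral load is a post-treatment mediator, not a confounder. Stratifying on it would bias the estimate; the causal effect is the crude pooled difference.
The causal difference is the pooled difference: 0.645 − 0.503 = +0.142.

+0.14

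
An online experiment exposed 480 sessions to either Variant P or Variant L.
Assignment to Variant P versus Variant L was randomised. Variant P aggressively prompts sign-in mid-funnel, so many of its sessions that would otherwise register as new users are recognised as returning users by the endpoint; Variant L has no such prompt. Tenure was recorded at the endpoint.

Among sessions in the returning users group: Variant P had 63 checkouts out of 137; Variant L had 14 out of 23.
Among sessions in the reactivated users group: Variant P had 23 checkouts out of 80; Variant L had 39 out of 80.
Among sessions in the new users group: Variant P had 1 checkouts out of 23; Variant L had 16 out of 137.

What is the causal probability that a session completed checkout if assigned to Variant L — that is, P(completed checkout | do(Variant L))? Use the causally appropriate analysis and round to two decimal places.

Because the variant influences user tenure, user tenure is a post-treatment mediator, not a confounder. Stratifying on it would bias the estimate; the causal effect is the crude pooled difference.
So P(outcome | do(Variant L)) is just the pooled rate for Variant L: 69/240 = 0.287.

0.29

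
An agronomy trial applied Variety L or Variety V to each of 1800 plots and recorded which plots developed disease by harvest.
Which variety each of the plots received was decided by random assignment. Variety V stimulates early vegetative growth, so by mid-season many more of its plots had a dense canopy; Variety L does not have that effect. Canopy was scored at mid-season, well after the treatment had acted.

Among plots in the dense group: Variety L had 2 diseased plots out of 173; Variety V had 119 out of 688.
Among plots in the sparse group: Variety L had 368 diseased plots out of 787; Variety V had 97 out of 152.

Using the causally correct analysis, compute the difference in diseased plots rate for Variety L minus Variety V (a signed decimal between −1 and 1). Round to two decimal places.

+0.13

Mid-season canopy is recorded after the variety and is itself shifted by it — it sits on the causal path from variety to outcome. Conditioning on a mediator would strip out part of the effect we want; the pooled comparison gives the total causal effect.
The causal difference is the pooled difference: 0.385 − 0.257 = +0.128.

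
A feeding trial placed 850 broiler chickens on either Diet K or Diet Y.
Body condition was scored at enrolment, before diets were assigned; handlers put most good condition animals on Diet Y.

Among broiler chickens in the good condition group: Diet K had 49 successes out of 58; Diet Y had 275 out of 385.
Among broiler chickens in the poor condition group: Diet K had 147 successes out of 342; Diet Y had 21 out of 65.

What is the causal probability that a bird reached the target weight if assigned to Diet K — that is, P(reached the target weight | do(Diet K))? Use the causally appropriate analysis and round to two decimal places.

0.65

The starting body condition-specific comparison favours Diet K throughout, but the pooled figures favour Diet Y. The question is whether to condition on starting body condition.
Since starting body condition is a pre-existing factor (not a product of the diet) and it affects the outcome on its own, it is a confounder. The stratified rates, not the pooled rate, identify the causal effect.
Standardising Diet K to the population starting body condition mix: 0.521·49/58 + 0.479·147/342 = 0.646.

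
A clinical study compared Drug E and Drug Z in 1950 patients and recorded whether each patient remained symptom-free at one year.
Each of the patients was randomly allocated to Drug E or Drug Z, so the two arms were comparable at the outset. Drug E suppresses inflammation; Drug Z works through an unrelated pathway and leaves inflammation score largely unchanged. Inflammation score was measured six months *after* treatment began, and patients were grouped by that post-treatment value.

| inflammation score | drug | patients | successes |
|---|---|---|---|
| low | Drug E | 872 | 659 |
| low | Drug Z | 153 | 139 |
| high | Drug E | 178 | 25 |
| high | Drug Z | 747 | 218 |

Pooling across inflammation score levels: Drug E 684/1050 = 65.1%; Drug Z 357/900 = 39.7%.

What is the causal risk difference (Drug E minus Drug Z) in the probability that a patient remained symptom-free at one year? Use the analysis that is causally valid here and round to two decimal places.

+0.25

The distribution of inflammation score is itself part of what the drug does — it is an intermediate outcome. Holding it fixed would remove that part of the effect; the total effect is the pooled difference.
The causal difference is the pooled difference: 0.651 − 0.397 = +0.255.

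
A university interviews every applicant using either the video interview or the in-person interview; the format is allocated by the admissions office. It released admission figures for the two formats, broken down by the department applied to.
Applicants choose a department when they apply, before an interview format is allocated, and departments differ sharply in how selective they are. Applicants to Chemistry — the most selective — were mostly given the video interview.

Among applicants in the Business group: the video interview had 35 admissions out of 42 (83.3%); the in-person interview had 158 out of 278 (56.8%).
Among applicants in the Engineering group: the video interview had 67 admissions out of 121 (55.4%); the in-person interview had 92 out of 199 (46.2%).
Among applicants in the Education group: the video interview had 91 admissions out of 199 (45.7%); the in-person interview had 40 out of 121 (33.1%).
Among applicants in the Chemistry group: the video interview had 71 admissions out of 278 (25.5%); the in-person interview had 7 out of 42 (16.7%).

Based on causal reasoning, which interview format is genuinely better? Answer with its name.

the video interview

Nothing the interview format does changes department; the imbalance is an allocation artefact. With department also predicting the outcome, the pooled figure is confounded, and the within-stratum comparison is the causal one.
Within each level — Business: 83.3% vs 56.8%; Engineering: 55.4% vs 46.2%; Education: 45.7% vs 33.1%; Chemistry: 25.5% vs 16.7% — the video interview is higher every time.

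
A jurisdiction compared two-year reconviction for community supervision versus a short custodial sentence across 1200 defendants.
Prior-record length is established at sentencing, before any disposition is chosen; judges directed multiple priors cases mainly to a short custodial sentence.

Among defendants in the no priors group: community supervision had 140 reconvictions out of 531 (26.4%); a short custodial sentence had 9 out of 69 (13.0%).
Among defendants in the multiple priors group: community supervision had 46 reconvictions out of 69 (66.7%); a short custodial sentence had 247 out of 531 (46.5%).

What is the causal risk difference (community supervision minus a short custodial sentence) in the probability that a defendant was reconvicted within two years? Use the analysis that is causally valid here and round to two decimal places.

+0.17

The prior-record length-specific comparison favours a short custodial sentence throughout, but the pooled figures favour community supervision. The question is whether to condition on prior-record length.
The imbalance in prior-record length arose from how defendants were allocated, not from anything the disposition did; and prior-record length independently affects the outcome. The pooled gap is confounded — condition on prior-record length.
Adjusting over the population distribution of prior-record length: 0.500·(0.264−0.130) + 0.500·(0.667−0.465) = +0.167.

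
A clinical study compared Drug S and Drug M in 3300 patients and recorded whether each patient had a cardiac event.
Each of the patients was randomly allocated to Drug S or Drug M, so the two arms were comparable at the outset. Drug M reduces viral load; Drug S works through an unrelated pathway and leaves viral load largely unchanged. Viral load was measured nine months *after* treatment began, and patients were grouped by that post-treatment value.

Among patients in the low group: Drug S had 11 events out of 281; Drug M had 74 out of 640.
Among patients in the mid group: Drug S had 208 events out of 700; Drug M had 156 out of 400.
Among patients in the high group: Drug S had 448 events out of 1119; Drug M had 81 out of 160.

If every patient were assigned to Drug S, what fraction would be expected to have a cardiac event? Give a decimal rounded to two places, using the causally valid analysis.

0.32

The viral load-specific comparison favours Drug S throughout, but the pooled figures favour Drug M. The question is whether to condition on viral load.
Viral load here is a post-treatment variable shaped by the drug; conditioning on it would introduce bias rather than remove it. The overall comparison is the causal one.
So P(outcome | do(Drug S)) is just the pooled rate for Drug S: 667/2100 = 0.318.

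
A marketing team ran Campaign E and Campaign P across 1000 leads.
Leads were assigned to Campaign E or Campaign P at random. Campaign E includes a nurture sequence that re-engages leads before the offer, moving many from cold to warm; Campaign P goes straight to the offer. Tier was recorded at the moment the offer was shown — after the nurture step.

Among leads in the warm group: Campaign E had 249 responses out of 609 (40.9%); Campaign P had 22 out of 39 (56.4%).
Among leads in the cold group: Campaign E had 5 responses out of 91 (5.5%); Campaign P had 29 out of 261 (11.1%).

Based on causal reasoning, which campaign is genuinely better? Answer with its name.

The engagement tier-specific comparison favours Campaign P throughout, but the pooled figures favour Campaign E. The question is whether to condition on engagement tier.
Because the campaign influences engagement tier, engagement tier is a post-treatment mediator, not a confounder. Stratifying on it would bias the estimate; the causal effect is the crude pooled difference.
Pooled: Campaign E 36.3% vs Campaign P 17.0%; Campaign E is higher overall.

Campaign E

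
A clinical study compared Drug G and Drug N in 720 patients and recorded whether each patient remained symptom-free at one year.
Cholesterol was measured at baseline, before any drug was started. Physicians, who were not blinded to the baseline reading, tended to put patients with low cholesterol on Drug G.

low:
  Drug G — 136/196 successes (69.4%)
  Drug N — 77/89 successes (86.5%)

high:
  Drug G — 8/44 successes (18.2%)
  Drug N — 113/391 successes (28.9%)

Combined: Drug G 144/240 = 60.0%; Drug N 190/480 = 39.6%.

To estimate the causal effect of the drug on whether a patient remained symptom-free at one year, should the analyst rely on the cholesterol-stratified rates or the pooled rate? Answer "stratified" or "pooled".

The cholesterol-specific comparison favours Drug N throughout, but the pooled figures favour Drug G. The question is whether to condition on cholesterol.
The imbalance in cholesterol arose from how patients were allocated, not from anything the drug did; and cholesterol independently affects the outcome. The pooled gap is confounded — condition on cholesterol.
Within each level — low: 69.4% vs 86.5%; high: 18.2% vs 28.9% — Drug N is higher every time.

stratified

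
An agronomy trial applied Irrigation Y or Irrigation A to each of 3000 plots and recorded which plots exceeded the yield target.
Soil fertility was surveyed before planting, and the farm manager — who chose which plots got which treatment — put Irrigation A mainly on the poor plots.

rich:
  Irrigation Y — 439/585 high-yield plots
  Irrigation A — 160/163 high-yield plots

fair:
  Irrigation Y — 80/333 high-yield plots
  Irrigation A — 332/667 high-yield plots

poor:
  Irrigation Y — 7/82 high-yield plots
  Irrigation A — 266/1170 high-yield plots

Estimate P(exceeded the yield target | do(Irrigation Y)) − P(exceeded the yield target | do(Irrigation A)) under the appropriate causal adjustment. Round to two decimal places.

Irrigation A is higher inside every soil fertility stratum but Irrigation Y is higher in aggregate. Whether to stratify depends on how soil fertility relates to the irrigation.
Soil fertility satisfies the back-door criterion: it is not a descendant of the irrigation, and it blocks the spurious path from irrigation to outcome. Adjusting for it (i.e., using the within-soil fertility rates) gives the causal effect.
Adjusting over the population distribution of soil fertility: 0.249·(0.750−0.982) + 0.333·(0.240−0.498) + 0.417·(0.085−0.227) = -0.203.

-0.20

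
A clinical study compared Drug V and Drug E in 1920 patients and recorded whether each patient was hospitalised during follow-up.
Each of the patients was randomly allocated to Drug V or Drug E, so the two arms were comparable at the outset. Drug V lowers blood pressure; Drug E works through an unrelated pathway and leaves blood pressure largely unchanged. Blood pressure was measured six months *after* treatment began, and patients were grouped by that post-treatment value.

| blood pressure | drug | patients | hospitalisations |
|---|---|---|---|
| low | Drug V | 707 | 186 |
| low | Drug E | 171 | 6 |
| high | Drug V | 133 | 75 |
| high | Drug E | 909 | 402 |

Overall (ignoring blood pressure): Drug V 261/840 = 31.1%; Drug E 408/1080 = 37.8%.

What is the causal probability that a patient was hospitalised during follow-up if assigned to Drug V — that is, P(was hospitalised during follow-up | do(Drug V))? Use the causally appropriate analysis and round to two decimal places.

0.31

Stratifying would compare drugs among patients the drugs themselves sorted into blood pressure groups — a form of selection on an intermediate. The unconditioned pooled rates give the total causal effect.
So P(outcome | do(Drug V)) is just the pooled rate for Drug V: 261/840 = 0.311.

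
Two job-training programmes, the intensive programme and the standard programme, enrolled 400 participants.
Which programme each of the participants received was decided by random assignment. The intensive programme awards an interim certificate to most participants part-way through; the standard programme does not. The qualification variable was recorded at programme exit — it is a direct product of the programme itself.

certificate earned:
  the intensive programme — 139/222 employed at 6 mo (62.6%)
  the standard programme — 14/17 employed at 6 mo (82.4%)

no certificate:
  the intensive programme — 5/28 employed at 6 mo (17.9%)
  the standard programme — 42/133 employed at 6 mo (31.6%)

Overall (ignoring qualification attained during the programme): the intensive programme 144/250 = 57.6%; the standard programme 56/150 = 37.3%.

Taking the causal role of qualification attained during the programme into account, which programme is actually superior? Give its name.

the intensive programme

Qualification attained during the programme is recorded after the programme and is itself shifted by it — it sits on the causal path from programme to outcome. Conditioning on a mediator would strip out part of the effect we want; the pooled comparison gives the total causal effect.
Pooled: the intensive programme 57.6% vs the standard programme 37.3%; the intensive programme is higher overall.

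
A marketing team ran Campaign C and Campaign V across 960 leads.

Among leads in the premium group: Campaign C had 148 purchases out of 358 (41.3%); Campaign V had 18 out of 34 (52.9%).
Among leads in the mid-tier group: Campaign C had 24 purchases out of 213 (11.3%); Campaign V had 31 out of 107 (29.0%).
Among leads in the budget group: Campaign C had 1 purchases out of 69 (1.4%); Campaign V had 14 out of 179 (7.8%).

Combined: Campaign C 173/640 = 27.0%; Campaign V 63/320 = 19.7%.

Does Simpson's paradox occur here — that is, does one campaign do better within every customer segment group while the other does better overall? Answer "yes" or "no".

yes

Within each customer segment level (premium 41.3% vs 52.9%; mid-tier 11.3% vs 29.0%; budget 1.4% vs 7.8%), Campaign V has the higher rate every time. Pooled: 27.0% vs 19.7% — Campaign C has the higher rate overall. The two comparisons disagree.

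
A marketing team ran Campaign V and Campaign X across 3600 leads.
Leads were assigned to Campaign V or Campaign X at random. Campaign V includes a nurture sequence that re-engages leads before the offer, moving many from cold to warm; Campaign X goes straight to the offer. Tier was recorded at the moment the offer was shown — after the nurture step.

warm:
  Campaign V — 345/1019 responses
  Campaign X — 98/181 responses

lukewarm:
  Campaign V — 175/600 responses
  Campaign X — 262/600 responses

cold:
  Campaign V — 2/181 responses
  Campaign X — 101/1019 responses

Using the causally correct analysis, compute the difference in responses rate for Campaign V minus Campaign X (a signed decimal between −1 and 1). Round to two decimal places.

The distribution of engagement tier is itself part of what the campaign does — it is an intermediate outcome. Holding it fixed would remove that part of the effect; the total effect is the pooled difference.
The causal difference is the pooled difference: 0.290 − 0.256 = +0.034.

+0.03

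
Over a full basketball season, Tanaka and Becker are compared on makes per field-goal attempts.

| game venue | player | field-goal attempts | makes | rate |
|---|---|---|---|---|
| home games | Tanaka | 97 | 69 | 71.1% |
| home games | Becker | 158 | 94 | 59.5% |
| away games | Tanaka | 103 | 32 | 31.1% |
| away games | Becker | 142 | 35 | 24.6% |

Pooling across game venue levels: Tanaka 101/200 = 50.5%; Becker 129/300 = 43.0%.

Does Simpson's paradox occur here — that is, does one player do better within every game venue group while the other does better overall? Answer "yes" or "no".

Within each game venue level (home games 71.1% vs 59.5%; away games 31.1% vs 24.6%), Tanaka has the higher rate every time. Pooled: 50.5% vs 43.0% — Tanaka has the higher rate overall. They agree.

no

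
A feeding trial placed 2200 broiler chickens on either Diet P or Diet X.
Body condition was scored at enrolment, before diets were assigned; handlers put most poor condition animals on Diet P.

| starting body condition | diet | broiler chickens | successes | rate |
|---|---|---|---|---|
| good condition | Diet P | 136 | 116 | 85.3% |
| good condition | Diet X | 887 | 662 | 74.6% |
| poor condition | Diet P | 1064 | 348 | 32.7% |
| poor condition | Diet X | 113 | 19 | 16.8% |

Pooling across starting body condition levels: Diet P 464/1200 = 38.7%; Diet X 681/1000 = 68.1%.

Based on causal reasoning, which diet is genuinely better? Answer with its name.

Nothing the diet does changes starting body condition; the imbalance is an allocation artefact. With starting body condition also predicting the outcome, the pooled figure is confounded, and the within-stratum comparison is the causal one.
Within each level — good condition: 85.3% vs 74.6%; poor condition: 32.7% vs 16.8% — Diet P is higher every time.

Diet P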